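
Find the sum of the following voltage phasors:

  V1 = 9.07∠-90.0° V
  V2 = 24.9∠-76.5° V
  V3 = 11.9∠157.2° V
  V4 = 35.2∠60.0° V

Step 1 — Convert each phasor to rectangular form:
  V1 = 9.07·(cos(-90.0°) + j·sin(-90.0°)) = 0 - j9.07 V
  V2 = 24.9·(cos(-76.5°) + j·sin(-76.5°)) = 5.813 - j24.21 V
  V3 = 11.9·(cos(157.2°) + j·sin(157.2°)) = -10.97 + j4.611 V
  V4 = 35.2·(cos(60.0°) + j·sin(60.0°)) = 17.6 + j30.48 V
Step 2 — Sum components: V_total = 12.44 + j1.814 V.
Step 3 — Convert to polar: |V_total| = 12.57 V, ∠V_total = 8.3°.

V_total = 12.57∠8.3° V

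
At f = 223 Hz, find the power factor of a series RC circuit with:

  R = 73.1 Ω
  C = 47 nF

Step 1 — Angular frequency: ω = 2π·f = 2π·223 = 1401 rad/s.
Step 2 — Component impedances:
  R: Z = R = 73.1 Ω
  C: Z = 1/(jωC) = -j/(ω·C) = 0 - j1.519e+04 Ω
Step 3 — Series combination: Z_total = R + C = 73.1 - j1.519e+04 Ω = 1.519e+04∠-89.7° Ω.
Step 4 — Power factor: PF = cos(φ) = Re(Z)/|Z| = 73.1/15185 = 0.004814.
Step 5 — Type: Im(Z) = -1.519e+04 ⇒ leading (phase φ = -89.7°).

PF = 0.004814 (leading, φ = -89.7°)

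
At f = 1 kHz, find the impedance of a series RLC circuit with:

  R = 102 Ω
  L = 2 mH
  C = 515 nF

Step 1 — Angular frequency: ω = 2π·f = 2π·1000 = 6283 rad/s.
Step 2 — Component impedances:
  R: Z = R = 102 Ω
  L: Z = jωL = j·6283·0.002 = 0 + j12.57 Ω
  C: Z = 1/(jωC) = -j/(ω·C) = 0 - j309 Ω
Step 3 — Series combination: Z_total = R + L + C = 102 - j296.5 Ω = 313.5∠-71.0° Ω.

Z = 102 - j296.5 Ω = 313.5∠-71.0° Ω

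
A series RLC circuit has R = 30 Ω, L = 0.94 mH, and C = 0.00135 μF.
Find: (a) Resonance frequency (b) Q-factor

Step 1 — Resonance condition Im(Z)=0 gives ω₀ = 1/√(LC).
Step 2 — ω₀ = 1/√(0.00094·1.35e-09) = 8.877e+05 rad/s.
Step 3 — f₀ = ω₀/(2π) = 1.413e+05 Hz.
Step 4 — Series Q: Q = ω₀L/R = 8.877e+05·0.00094/30 = 27.81.

(a) f₀ = 1.413e+05 Hz  (b) Q = 27.81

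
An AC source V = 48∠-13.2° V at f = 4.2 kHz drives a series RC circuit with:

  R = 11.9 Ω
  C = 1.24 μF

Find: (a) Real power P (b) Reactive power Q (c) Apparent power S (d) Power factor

Step 1 — Angular frequency: ω = 2π·f = 2π·4200 = 2.639e+04 rad/s.
Step 2 — Component impedances:
  R: Z = R = 11.9 Ω
  C: Z = 1/(jωC) = -j/(ω·C) = 0 - j30.56 Ω
Step 3 — Series combination: Z_total = R + C = 11.9 - j30.56 Ω = 32.79∠-68.7° Ω.
Step 4 — Source phasor: V = 48∠-13.2° V = 46.73 - j10.96 V.
Step 5 — Current: I = V / Z = 0.8285 + j1.207 A = 1.464∠55.5° A.
Step 6 — Complex power: S = V·I* = 25.49 - j65.47 VA.
Step 7 — Real power: P = Re(S) = 25.49 W.
Step 8 — Reactive power: Q = Im(S) = -65.47 VAR.
Step 9 — Apparent power: |S| = 70.25 VA.
Step 10 — Power factor: PF = P/|S| = 0.3629 (leading).

(a) P = 25.49 W  (b) Q = -65.47 VAR  (c) S = 70.25 VA  (d) PF = 0.3629 (leading)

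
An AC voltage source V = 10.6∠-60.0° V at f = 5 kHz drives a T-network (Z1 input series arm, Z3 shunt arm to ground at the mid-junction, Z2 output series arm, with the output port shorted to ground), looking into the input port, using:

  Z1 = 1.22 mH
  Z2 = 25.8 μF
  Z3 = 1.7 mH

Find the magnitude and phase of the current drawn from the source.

Step 1 — Angular frequency: ω = 2π·f = 2π·5000 = 3.142e+04 rad/s.
Step 2 — Component impedances:
  Z1: Z = jωL = j·3.142e+04·0.00122 = 0 + j38.33 Ω
  Z2: Z = 1/(jωC) = -j/(ω·C) = 0 - j1.234 Ω
  Z3: Z = jωL = j·3.142e+04·0.0017 = 0 + j53.41 Ω
Step 3 — With the output port shorted to ground, the output series arm Z2 runs from the junction to ground; the shunt arm Z3 also runs from the junction to ground. They appear in parallel: Z3 || Z2 = 0 - j1.263 Ω.
Step 4 — Series with input arm Z1: Z_in = Z1 + (Z3 || Z2) = 0 + j37.06 Ω = 37.06∠90.0° Ω.
Step 5 — Source phasor: V = 10.6∠-60.0° V = 5.3 - j9.18 V.
Step 6 — Ohm's law: I = V / Z_total = (5.3 - j9.18) / (0 + j37.06) = -0.2477 - j0.143 A.
Step 7 — Convert to polar: |I| = 0.286 A, ∠I = -150.0°.

I = 0.286∠-150.0° A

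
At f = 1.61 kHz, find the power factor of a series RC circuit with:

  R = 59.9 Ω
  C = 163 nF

Step 1 — Angular frequency: ω = 2π·f = 2π·1610 = 1.012e+04 rad/s.
Step 2 — Component impedances:
  R: Z = R = 59.9 Ω
  C: Z = 1/(jωC) = -j/(ω·C) = 0 - j606.5 Ω
Step 3 — Series combination: Z_total = R + C = 59.9 - j606.5 Ω = 609.4∠-84.4° Ω.
Step 4 — Power factor: PF = cos(φ) = Re(Z)/|Z| = 59.9/609.4 = 0.09829.
Step 5 — Type: Im(Z) = -606.5 ⇒ leading (phase φ = -84.4°).

PF = 0.09829 (leading, φ = -84.4°)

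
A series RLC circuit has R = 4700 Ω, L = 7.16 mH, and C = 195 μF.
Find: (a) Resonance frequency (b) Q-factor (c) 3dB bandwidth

Step 1 — Resonance: ω₀ = 1/√(LC) = 1/√(0.00716·0.000195) = 846.3 rad/s.
Step 2 — f₀ = ω₀/(2π) = 134.7 Hz.
Step 3 — Series Q: Q = ω₀L/R = 846.3·0.00716/4700 = 0.001289.
Step 4 — Bandwidth: Δω = ω₀/Q = 6.564e+05 rad/s; BW = Δω/(2π) = 1.045e+05 Hz.

(a) f₀ = 134.7 Hz  (b) Q = 0.001289  (c) BW = 1.045e+05 Hz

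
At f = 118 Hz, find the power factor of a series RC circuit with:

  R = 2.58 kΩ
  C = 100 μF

Step 1 — Angular frequency: ω = 2π·f = 2π·118 = 741.4 rad/s.
Step 2 — Component impedances:
  R: Z = R = 2580 Ω
  C: Z = 1/(jωC) = -j/(ω·C) = 0 - j13.49 Ω
Step 3 — Series combination: Z_total = R + C = 2580 - j13.49 Ω = 2580∠-0.3° Ω.
Step 4 — Power factor: PF = cos(φ) = Re(Z)/|Z| = 2580/2580 = 1.
Step 5 — Type: Im(Z) = -13.49 ⇒ leading (phase φ = -0.3°).

PF = 1 (leading, φ = -0.3°)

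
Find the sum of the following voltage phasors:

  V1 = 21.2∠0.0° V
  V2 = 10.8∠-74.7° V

Step 1 — Convert each phasor to rectangular form:
  V1 = 21.2·(cos(0.0°) + j·sin(0.0°)) = 21.2 V
  V2 = 10.8·(cos(-74.7°) + j·sin(-74.7°)) = 2.85 - j10.42 V
Step 2 — Sum components: V_total = 24.05 - j10.42 V.
Step 3 — Convert to polar: |V_total| = 26.21 V, ∠V_total = -23.4°.

V_total = 26.21∠-23.4° V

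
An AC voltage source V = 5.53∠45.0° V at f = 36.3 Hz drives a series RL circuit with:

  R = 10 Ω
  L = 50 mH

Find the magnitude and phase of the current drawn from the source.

Step 1 — Angular frequency: ω = 2π·f = 2π·36.3 = 228.1 rad/s.
Step 2 — Component impedances:
  R: Z = R = 10 Ω
  L: Z = jωL = j·228.1·0.05 = 0 + j11.4 Ω
Step 3 — Series combination: Z_total = R + L = 10 + j11.4 Ω = 15.17∠48.8° Ω.
Step 4 — Source phasor: V = 5.53∠45.0° V = 3.91 + j3.91 V.
Step 5 — Ohm's law: I = V / Z_total = (3.91 + j3.91) / (10 + j11.4) = 0.3638 - j0.02386 A.
Step 6 — Convert to polar: |I| = 0.3646 A, ∠I = -3.8°.

I = 0.3646∠-3.8° A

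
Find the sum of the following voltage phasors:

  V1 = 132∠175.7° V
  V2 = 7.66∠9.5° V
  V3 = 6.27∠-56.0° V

Step 1 — Convert each phasor to rectangular form:
  V1 = 132·(cos(175.7°) + j·sin(175.7°)) = -131.6 + j9.897 V
  V2 = 7.66·(cos(9.5°) + j·sin(9.5°)) = 7.555 + j1.264 V
  V3 = 6.27·(cos(-56.0°) + j·sin(-56.0°)) = 3.506 - j5.198 V
Step 2 — Sum components: V_total = -120.6 + j5.963 V.
Step 3 — Convert to polar: |V_total| = 120.7 V, ∠V_total = 177.2°.

V_total = 120.7∠177.2° V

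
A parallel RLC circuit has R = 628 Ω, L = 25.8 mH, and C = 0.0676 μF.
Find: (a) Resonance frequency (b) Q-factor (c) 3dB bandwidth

Step 1 — Resonance: ω₀ = 1/√(LC) = 1/√(0.0258·6.76e-08) = 2.395e+04 rad/s.
Step 2 — f₀ = ω₀/(2π) = 3811 Hz.
Step 3 — Parallel Q: Q = R/(ω₀L) = 628/(2.395e+04·0.0258) = 1.017.
Step 4 — Bandwidth: Δω = ω₀/Q = 2.356e+04 rad/s; BW = Δω/(2π) = 3749 Hz.

(a) f₀ = 3811 Hz  (b) Q = 1.017  (c) BW = 3749 Hz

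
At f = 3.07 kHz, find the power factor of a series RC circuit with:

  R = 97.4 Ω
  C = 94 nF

Step 1 — Angular frequency: ω = 2π·f = 2π·3070 = 1.929e+04 rad/s.
Step 2 — Component impedances:
  R: Z = R = 97.4 Ω
  C: Z = 1/(jωC) = -j/(ω·C) = 0 - j551.5 Ω
Step 3 — Series combination: Z_total = R + C = 97.4 - j551.5 Ω = 560∠-80.0° Ω.
Step 4 — Power factor: PF = cos(φ) = Re(Z)/|Z| = 97.4/560 = 0.1739.
Step 5 — Type: Im(Z) = -551.5 ⇒ leading (phase φ = -80.0°).

PF = 0.1739 (leading, φ = -80.0°)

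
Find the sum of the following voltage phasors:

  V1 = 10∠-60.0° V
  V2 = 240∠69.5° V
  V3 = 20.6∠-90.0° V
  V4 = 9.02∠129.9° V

Step 1 — Convert each phasor to rectangular form:
  V1 = 10·(cos(-60.0°) + j·sin(-60.0°)) = 5 - j8.66 V
  V2 = 240·(cos(69.5°) + j·sin(69.5°)) = 84.05 + j224.8 V
  V3 = 20.6·(cos(-90.0°) + j·sin(-90.0°)) = 0 - j20.6 V
  V4 = 9.02·(cos(129.9°) + j·sin(129.9°)) = -5.786 + j6.92 V
Step 2 — Sum components: V_total = 83.26 + j202.5 V.
Step 3 — Convert to polar: |V_total| = 218.9 V, ∠V_total = 67.6°.

V_total = 218.9∠67.6° V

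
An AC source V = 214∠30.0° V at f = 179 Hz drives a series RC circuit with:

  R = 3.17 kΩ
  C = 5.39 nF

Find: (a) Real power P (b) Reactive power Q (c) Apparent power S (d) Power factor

Step 1 — Angular frequency: ω = 2π·f = 2π·179 = 1125 rad/s.
Step 2 — Component impedances:
  R: Z = R = 3170 Ω
  C: Z = 1/(jωC) = -j/(ω·C) = 0 - j1.65e+05 Ω
Step 3 — Series combination: Z_total = R + C = 3170 - j1.65e+05 Ω = 1.65e+05∠-88.9° Ω.
Step 4 — Source phasor: V = 214∠30.0° V = 185.3 + j107 V.
Step 5 — Current: I = V / Z = -0.0006268 + j0.001136 A = 0.001297∠118.9° A.
Step 6 — Complex power: S = V·I* = 0.005333 - j0.2775 VA.
Step 7 — Real power: P = Re(S) = 0.005333 W.
Step 8 — Reactive power: Q = Im(S) = -0.2775 VAR.
Step 9 — Apparent power: |S| = 0.2776 VA.
Step 10 — Power factor: PF = P/|S| = 0.01921 (leading).

(a) P = 0.005333 W  (b) Q = -0.2775 VAR  (c) S = 0.2776 VA  (d) PF = 0.01921 (leading)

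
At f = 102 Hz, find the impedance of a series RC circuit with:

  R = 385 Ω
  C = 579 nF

Step 1 — Angular frequency: ω = 2π·f = 2π·102 = 640.9 rad/s.
Step 2 — Component impedances:
  R: Z = R = 385 Ω
  C: Z = 1/(jωC) = -j/(ω·C) = 0 - j2695 Ω
Step 3 — Series combination: Z_total = R + C = 385 - j2695 Ω = 2722∠-81.9° Ω.

Z = 385 - j2695 Ω = 2722∠-81.9° Ω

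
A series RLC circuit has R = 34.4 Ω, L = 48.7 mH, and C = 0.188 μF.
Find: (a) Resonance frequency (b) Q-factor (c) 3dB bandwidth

Step 1 — Resonance: ω₀ = 1/√(LC) = 1/√(0.0487·1.88e-07) = 1.045e+04 rad/s.
Step 2 — f₀ = ω₀/(2π) = 1663 Hz.
Step 3 — Series Q: Q = ω₀L/R = 1.045e+04·0.0487/34.4 = 14.8.
Step 4 — Bandwidth: Δω = ω₀/Q = 706.4 rad/s; BW = Δω/(2π) = 112.4 Hz.

(a) f₀ = 1663 Hz  (b) Q = 14.8  (c) BW = 112.4 Hz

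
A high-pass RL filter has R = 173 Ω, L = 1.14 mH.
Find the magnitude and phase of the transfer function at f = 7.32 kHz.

Step 1 — Angular frequency: ω = 2π·7320 = 4.599e+04 rad/s.
Step 2 — Transfer function: H(jω) = jωL/(R + jωL).
Step 3 — Numerator jωL = j·52.43; denominator R + jωL = 173 + j52.43.
Step 4 — H = 0.08413 + j0.2776.
Step 5 — Magnitude: |H| = 0.29 (-10.8 dB); phase: φ = 73.1°.

|H| = 0.29 (-10.8 dB), φ = 73.1°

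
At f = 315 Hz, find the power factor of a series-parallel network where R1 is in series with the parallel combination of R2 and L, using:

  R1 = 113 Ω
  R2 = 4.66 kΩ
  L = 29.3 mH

Step 1 — Angular frequency: ω = 2π·f = 2π·315 = 1979 rad/s.
Step 2 — Component impedances:
  R1: Z = R = 113 Ω
  R2: Z = R = 4660 Ω
  L: Z = jωL = j·1979·0.0293 = 0 + j57.99 Ω
Step 3 — Parallel branch: R2 || L = 1/(1/R2 + 1/L) = 0.7215 + j57.98 Ω.
Step 4 — Series with R1: Z_total = R1 + (R2 || L) = 113.7 + j57.98 Ω = 127.6∠27.0° Ω.
Step 5 — Power factor: PF = cos(φ) = Re(Z)/|Z| = 113.72/127.65 = 0.8909.
Step 6 — Type: Im(Z) = 57.98 ⇒ lagging (phase φ = 27.0°).

PF = 0.8909 (lagging, φ = 27.0°)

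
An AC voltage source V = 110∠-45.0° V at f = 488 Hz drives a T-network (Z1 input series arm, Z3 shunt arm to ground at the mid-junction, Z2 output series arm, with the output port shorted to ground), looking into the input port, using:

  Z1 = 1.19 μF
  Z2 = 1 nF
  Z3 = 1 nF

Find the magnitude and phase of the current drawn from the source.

Step 1 — Angular frequency: ω = 2π·f = 2π·488 = 3066 rad/s.
Step 2 — Component impedances:
  Z1: Z = 1/(jωC) = -j/(ω·C) = 0 - j274.1 Ω
  Z2: Z = 1/(jωC) = -j/(ω·C) = 0 - j3.261e+05 Ω
  Z3: Z = 1/(jωC) = -j/(ω·C) = 0 - j3.261e+05 Ω
Step 3 — With the output port shorted to ground, the output series arm Z2 runs from the junction to ground; the shunt arm Z3 also runs from the junction to ground. They appear in parallel: Z3 || Z2 = 0 - j1.631e+05 Ω.
Step 4 — Series with input arm Z1: Z_in = Z1 + (Z3 || Z2) = 0 - j1.633e+05 Ω = 1.633e+05∠-90.0° Ω.
Step 5 — Source phasor: V = 110∠-45.0° V = 77.78 - j77.78 V.
Step 6 — Ohm's law: I = V / Z_total = (77.78 - j77.78) / (0 - j1.633e+05) = 0.0004762 + j0.0004762 A.
Step 7 — Convert to polar: |I| = 0.0006734 A, ∠I = 45.0°.

I = 0.0006734∠45.0° A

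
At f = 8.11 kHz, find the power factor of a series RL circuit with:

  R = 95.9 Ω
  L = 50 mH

Step 1 — Angular frequency: ω = 2π·f = 2π·8110 = 5.096e+04 rad/s.
Step 2 — Component impedances:
  R: Z = R = 95.9 Ω
  L: Z = jωL = j·5.096e+04·0.05 = 0 + j2548 Ω
Step 3 — Series combination: Z_total = R + L = 95.9 + j2548 Ω = 2550∠87.8° Ω.
Step 4 — Power factor: PF = cos(φ) = Re(Z)/|Z| = 95.9/2550 = 0.03761.
Step 5 — Type: Im(Z) = 2548 ⇒ lagging (phase φ = 87.8°).

PF = 0.03761 (lagging, φ = 87.8°)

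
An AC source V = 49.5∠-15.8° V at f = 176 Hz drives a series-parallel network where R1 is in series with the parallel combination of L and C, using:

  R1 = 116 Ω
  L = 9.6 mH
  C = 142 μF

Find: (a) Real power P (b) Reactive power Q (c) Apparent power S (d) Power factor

Step 1 — Angular frequency: ω = 2π·f = 2π·176 = 1106 rad/s.
Step 2 — Component impedances:
  R1: Z = R = 116 Ω
  L: Z = jωL = j·1106·0.0096 = 0 + j10.62 Ω
  C: Z = 1/(jωC) = -j/(ω·C) = 0 - j6.368 Ω
Step 3 — Parallel branch: L || C = 1/(1/L + 1/C) = 0 - j15.92 Ω.
Step 4 — Series with R1: Z_total = R1 + (L || C) = 116 - j15.92 Ω = 117.1∠-7.8° Ω.
Step 5 — Source phasor: V = 49.5∠-15.8° V = 47.63 - j13.48 V.
Step 6 — Current: I = V / Z = 0.4187 - j0.05875 A = 0.4228∠-8.0° A.
Step 7 — Complex power: S = V·I* = 20.73 - j2.845 VA.
Step 8 — Real power: P = Re(S) = 20.73 W.
Step 9 — Reactive power: Q = Im(S) = -2.845 VAR.
Step 10 — Apparent power: |S| = 20.93 VA.
Step 11 — Power factor: PF = P/|S| = 0.9907 (leading).

(a) P = 20.73 W  (b) Q = -2.845 VAR  (c) S = 20.93 VA  (d) PF = 0.9907 (leading)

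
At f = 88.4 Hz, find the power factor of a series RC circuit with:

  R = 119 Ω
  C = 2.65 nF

Step 1 — Angular frequency: ω = 2π·f = 2π·88.4 = 555.4 rad/s.
Step 2 — Component impedances:
  R: Z = R = 119 Ω
  C: Z = 1/(jωC) = -j/(ω·C) = 0 - j6.794e+05 Ω
Step 3 — Series combination: Z_total = R + C = 119 - j6.794e+05 Ω = 6.794e+05∠-90.0° Ω.
Step 4 — Power factor: PF = cos(φ) = Re(Z)/|Z| = 119/6.794e+05 = 0.0001752.
Step 5 — Type: Im(Z) = -6.794e+05 ⇒ leading (phase φ = -90.0°).

PF = 0.0001752 (leading, φ = -90.0°)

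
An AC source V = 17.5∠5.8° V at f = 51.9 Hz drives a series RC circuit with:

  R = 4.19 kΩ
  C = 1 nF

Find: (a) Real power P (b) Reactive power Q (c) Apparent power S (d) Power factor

Step 1 — Angular frequency: ω = 2π·f = 2π·51.9 = 326.1 rad/s.
Step 2 — Component impedances:
  R: Z = R = 4190 Ω
  C: Z = 1/(jωC) = -j/(ω·C) = 0 - j3.067e+06 Ω
Step 3 — Series combination: Z_total = R + C = 4190 - j3.067e+06 Ω = 3.067e+06∠-89.9° Ω.
Step 4 — Source phasor: V = 17.5∠5.8° V = 17.41 + j1.768 V.
Step 5 — Current: I = V / Z = -5.689e-07 + j5.678e-06 A = 5.707e-06∠95.7° A.
Step 6 — Complex power: S = V·I* = 1.365e-07 - j9.987e-05 VA.
Step 7 — Real power: P = Re(S) = 1.365e-07 W.
Step 8 — Reactive power: Q = Im(S) = -9.987e-05 VAR.
Step 9 — Apparent power: |S| = 9.987e-05 VA.
Step 10 — Power factor: PF = P/|S| = 0.001366 (leading).

(a) P = 1.365e-07 W  (b) Q = -9.987e-05 VAR  (c) S = 9.987e-05 VA  (d) PF = 0.001366 (leading)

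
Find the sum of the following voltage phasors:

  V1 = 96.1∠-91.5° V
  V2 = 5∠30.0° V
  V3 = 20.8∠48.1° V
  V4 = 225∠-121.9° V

Step 1 — Convert each phasor to rectangular form:
  V1 = 96.1·(cos(-91.5°) + j·sin(-91.5°)) = -2.516 - j96.07 V
  V2 = 5·(cos(30.0°) + j·sin(30.0°)) = 4.33 + j2.5 V
  V3 = 20.8·(cos(48.1°) + j·sin(48.1°)) = 13.89 + j15.48 V
  V4 = 225·(cos(-121.9°) + j·sin(-121.9°)) = -118.9 - j191 V
Step 2 — Sum components: V_total = -103.2 - j269.1 V.
Step 3 — Convert to polar: |V_total| = 288.2 V, ∠V_total = -111.0°.

V_total = 288.2∠-111.0° V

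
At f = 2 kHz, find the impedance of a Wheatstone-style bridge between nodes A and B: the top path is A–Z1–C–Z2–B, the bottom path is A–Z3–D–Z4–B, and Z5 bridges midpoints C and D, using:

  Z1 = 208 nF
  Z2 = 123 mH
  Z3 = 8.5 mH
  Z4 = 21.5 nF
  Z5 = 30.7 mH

Step 1 — Angular frequency: ω = 2π·f = 2π·2000 = 1.257e+04 rad/s.
Step 2 — Component impedances:
  Z1: Z = 1/(jωC) = -j/(ω·C) = 0 - j382.6 Ω
  Z2: Z = jωL = j·1.257e+04·0.123 = 0 + j1546 Ω
  Z3: Z = jωL = j·1.257e+04·0.0085 = 0 + j106.8 Ω
  Z4: Z = 1/(jωC) = -j/(ω·C) = 0 - j3701 Ω
  Z5: Z = jωL = j·1.257e+04·0.0307 = 0 + j385.8 Ω
Step 3 — Bridge requires nodal analysis (the Z5 bridge couples midpoints C and D, so the two paths cannot be reduced to a simple series/parallel combination). Setting node B to ground and injecting 1 A at node A, the 3-node admittance system at A, C, D solves to V_A = Z_AB = 0 - j154 Ω = 154∠-90.0° Ω.

Z = 0 - j154 Ω = 154∠-90.0° Ω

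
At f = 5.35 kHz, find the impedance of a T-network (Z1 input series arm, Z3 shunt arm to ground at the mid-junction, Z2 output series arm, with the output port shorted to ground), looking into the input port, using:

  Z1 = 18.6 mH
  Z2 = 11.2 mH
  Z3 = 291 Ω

Step 1 — Angular frequency: ω = 2π·f = 2π·5350 = 3.362e+04 rad/s.
Step 2 — Component impedances:
  Z1: Z = jωL = j·3.362e+04·0.0186 = 0 + j625.2 Ω
  Z2: Z = jωL = j·3.362e+04·0.0112 = 0 + j376.5 Ω
  Z3: Z = R = 291 Ω
Step 3 — With the output port shorted to ground, the output series arm Z2 runs from the junction to ground; the shunt arm Z3 also runs from the junction to ground. They appear in parallel: Z3 || Z2 = 182.2 + j140.8 Ω.
Step 4 — Series with input arm Z1: Z_in = Z1 + (Z3 || Z2) = 182.2 + j766 Ω = 787.4∠76.6° Ω.

Z = 182.2 + j766 Ω = 787.4∠76.6° Ω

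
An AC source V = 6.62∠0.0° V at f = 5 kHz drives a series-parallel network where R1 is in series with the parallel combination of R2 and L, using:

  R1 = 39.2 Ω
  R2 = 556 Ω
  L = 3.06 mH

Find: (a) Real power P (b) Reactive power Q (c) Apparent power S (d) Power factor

Step 1 — Angular frequency: ω = 2π·f = 2π·5000 = 3.142e+04 rad/s.
Step 2 — Component impedances:
  R1: Z = R = 39.2 Ω
  R2: Z = R = 556 Ω
  L: Z = jωL = j·3.142e+04·0.00306 = 0 + j96.13 Ω
Step 3 — Parallel branch: R2 || L = 1/(1/R2 + 1/L) = 16.14 + j93.34 Ω.
Step 4 — Series with R1: Z_total = R1 + (R2 || L) = 55.34 + j93.34 Ω = 108.5∠59.3° Ω.
Step 5 — Source phasor: V = 6.62∠0.0° V = 6.62 V.
Step 6 — Current: I = V / Z = 0.03111 - j0.05248 A = 0.06101∠-59.3° A.
Step 7 — Complex power: S = V·I* = 0.206 + j0.3474 VA.
Step 8 — Real power: P = Re(S) = 0.206 W.
Step 9 — Reactive power: Q = Im(S) = 0.3474 VAR.
Step 10 — Apparent power: |S| = 0.4039 VA.
Step 11 — Power factor: PF = P/|S| = 0.51 (lagging).

(a) P = 0.206 W  (b) Q = 0.3474 VAR  (c) S = 0.4039 VA  (d) PF = 0.51 (lagging)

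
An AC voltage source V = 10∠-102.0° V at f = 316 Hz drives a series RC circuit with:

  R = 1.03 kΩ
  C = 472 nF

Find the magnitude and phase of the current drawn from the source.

Step 1 — Angular frequency: ω = 2π·f = 2π·316 = 1985 rad/s.
Step 2 — Component impedances:
  R: Z = R = 1030 Ω
  C: Z = 1/(jωC) = -j/(ω·C) = 0 - j1067 Ω
Step 3 — Series combination: Z_total = R + C = 1030 - j1067 Ω = 1483∠-46.0° Ω.
Step 4 — Source phasor: V = 10∠-102.0° V = -2.079 - j9.781 V.
Step 5 — Ohm's law: I = V / Z_total = (-2.079 - j9.781) / (1030 - j1067) = 0.003772 - j0.005589 A.
Step 6 — Convert to polar: |I| = 0.006743 A, ∠I = -56.0°.

I = 0.006743∠-56.0° A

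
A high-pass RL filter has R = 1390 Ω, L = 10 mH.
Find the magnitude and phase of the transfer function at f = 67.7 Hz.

Step 1 — Angular frequency: ω = 2π·67.7 = 425.4 rad/s.
Step 2 — Transfer function: H(jω) = jωL/(R + jωL).
Step 3 — Numerator jωL = j·4.254; denominator R + jωL = 1390 + j4.254.
Step 4 — H = 9.365e-06 + j0.00306.
Step 5 — Magnitude: |H| = 0.00306 (-50.3 dB); phase: φ = 89.8°.

|H| = 0.00306 (-50.3 dB), φ = 89.8°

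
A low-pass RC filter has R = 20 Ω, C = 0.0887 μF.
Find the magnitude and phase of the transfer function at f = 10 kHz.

Step 1 — Angular frequency: ω = 2π·1e+04 = 6.283e+04 rad/s.
Step 2 — Transfer function: H(jω) = 1/(1 + jωRC).
Step 3 — Denominator: 1 + jωRC = 1 + j·6.283e+04·20·8.87e-08 = 1 + j0.1115.
Step 4 — H = 0.9877 - j0.1101.
Step 5 — Magnitude: |H| = 0.9938 (-0.1 dB); phase: φ = -6.4°.

|H| = 0.9938 (-0.1 dB), φ = -6.4°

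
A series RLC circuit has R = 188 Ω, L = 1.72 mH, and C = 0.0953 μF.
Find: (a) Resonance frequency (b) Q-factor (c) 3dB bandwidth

Step 1 — Resonance condition Im(Z)=0 gives ω₀ = 1/√(LC).
Step 2 — ω₀ = 1/√(0.00172·9.53e-08) = 7.811e+04 rad/s.
Step 3 — f₀ = ω₀/(2π) = 1.243e+04 Hz.
Step 4 — Series Q: Q = ω₀L/R = 7.811e+04·0.00172/188 = 0.7146.
Step 5 — 3dB bandwidth: Δω = ω₀/Q = 1.093e+05 rad/s; BW = Δω/(2π) = 1.74e+04 Hz.

(a) f₀ = 1.243e+04 Hz  (b) Q = 0.7146  (c) BW = 1.74e+04 Hz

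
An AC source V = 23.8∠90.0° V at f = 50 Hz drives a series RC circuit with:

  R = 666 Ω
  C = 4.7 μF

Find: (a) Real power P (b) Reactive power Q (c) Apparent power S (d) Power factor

Step 1 — Angular frequency: ω = 2π·f = 2π·50 = 314.2 rad/s.
Step 2 — Component impedances:
  R: Z = R = 666 Ω
  C: Z = 1/(jωC) = -j/(ω·C) = 0 - j677.3 Ω
Step 3 — Series combination: Z_total = R + C = 666 - j677.3 Ω = 949.9∠-45.5° Ω.
Step 4 — Source phasor: V = 23.8∠90.0° V = 0 + j23.8 V.
Step 5 — Current: I = V / Z = -0.01787 + j0.01757 A = 0.02506∠135.5° A.
Step 6 — Complex power: S = V·I* = 0.4181 - j0.4252 VA.
Step 7 — Real power: P = Re(S) = 0.4181 W.
Step 8 — Reactive power: Q = Im(S) = -0.4252 VAR.
Step 9 — Apparent power: |S| = 0.5963 VA.
Step 10 — Power factor: PF = P/|S| = 0.7012 (leading).

(a) P = 0.4181 W  (b) Q = -0.4252 VAR  (c) S = 0.5963 VA  (d) PF = 0.7012 (leading)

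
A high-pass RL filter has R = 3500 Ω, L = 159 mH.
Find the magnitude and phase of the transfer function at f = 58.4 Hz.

Step 1 — Angular frequency: ω = 2π·58.4 = 366.9 rad/s.
Step 2 — Transfer function: H(jω) = jωL/(R + jωL).
Step 3 — Numerator jωL = j·58.34; denominator R + jωL = 3500 + j58.34.
Step 4 — H = 0.0002778 + j0.01666.
Step 5 — Magnitude: |H| = 0.01667 (-35.6 dB); phase: φ = 89.0°.

|H| = 0.01667 (-35.6 dB), φ = 89.0°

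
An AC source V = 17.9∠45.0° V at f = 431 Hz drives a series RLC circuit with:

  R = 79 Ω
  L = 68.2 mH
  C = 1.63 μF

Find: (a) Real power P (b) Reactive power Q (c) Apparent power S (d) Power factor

Step 1 — Angular frequency: ω = 2π·f = 2π·431 = 2708 rad/s.
Step 2 — Component impedances:
  R: Z = R = 79 Ω
  L: Z = jωL = j·2708·0.0682 = 0 + j184.7 Ω
  C: Z = 1/(jωC) = -j/(ω·C) = 0 - j226.5 Ω
Step 3 — Series combination: Z_total = R + L + C = 79 - j41.86 Ω = 89.4∠-27.9° Ω.
Step 4 — Source phasor: V = 17.9∠45.0° V = 12.66 + j12.66 V.
Step 5 — Current: I = V / Z = 0.05882 + j0.1914 A = 0.2002∠72.9° A.
Step 6 — Complex power: S = V·I* = 3.167 - j1.678 VA.
Step 7 — Real power: P = Re(S) = 3.167 W.
Step 8 — Reactive power: Q = Im(S) = -1.678 VAR.
Step 9 — Apparent power: |S| = 3.584 VA.
Step 10 — Power factor: PF = P/|S| = 0.8836 (leading).

(a) P = 3.167 W  (b) Q = -1.678 VAR  (c) S = 3.584 VA  (d) PF = 0.8836 (leading)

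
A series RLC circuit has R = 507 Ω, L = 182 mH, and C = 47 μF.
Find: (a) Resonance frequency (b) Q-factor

Step 1 — Resonance condition Im(Z)=0 gives ω₀ = 1/√(LC).
Step 2 — ω₀ = 1/√(0.182·4.7e-05) = 341.9 rad/s.
Step 3 — f₀ = ω₀/(2π) = 54.42 Hz.
Step 4 — Series Q: Q = ω₀L/R = 341.9·0.182/507 = 0.1227.

(a) f₀ = 54.42 Hz  (b) Q = 0.1227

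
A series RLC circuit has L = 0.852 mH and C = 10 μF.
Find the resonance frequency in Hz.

Step 1 — Resonance condition Im(Z)=0 gives ω₀ = 1/√(LC).
Step 2 — ω₀ = 1/√(0.000852·1e-05) = 1.083e+04 rad/s.
Step 3 — f₀ = ω₀/(2π) = 1724 Hz.

f₀ = 1724 Hz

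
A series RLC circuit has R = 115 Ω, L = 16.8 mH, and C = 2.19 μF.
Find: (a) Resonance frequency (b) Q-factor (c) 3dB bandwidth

Step 1 — Resonance: ω₀ = 1/√(LC) = 1/√(0.0168·2.19e-06) = 5213 rad/s.
Step 2 — f₀ = ω₀/(2π) = 829.7 Hz.
Step 3 — Series Q: Q = ω₀L/R = 5213·0.0168/115 = 0.7616.
Step 4 — Bandwidth: Δω = ω₀/Q = 6845 rad/s; BW = Δω/(2π) = 1089 Hz.

(a) f₀ = 829.7 Hz  (b) Q = 0.7616  (c) BW = 1089 Hz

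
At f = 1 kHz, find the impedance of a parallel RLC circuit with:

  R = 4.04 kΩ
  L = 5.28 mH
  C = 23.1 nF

Step 1 — Angular frequency: ω = 2π·f = 2π·1000 = 6283 rad/s.
Step 2 — Component impedances:
  R: Z = R = 4040 Ω
  L: Z = jωL = j·6283·0.00528 = 0 + j33.18 Ω
  C: Z = 1/(jωC) = -j/(ω·C) = 0 - j6890 Ω
Step 3 — Parallel combination: 1/Z_total = 1/R + 1/L + 1/C; Z_total = 0.275 + j33.33 Ω = 33.33∠89.5° Ω.

Z = 0.275 + j33.33 Ω = 33.33∠89.5° Ω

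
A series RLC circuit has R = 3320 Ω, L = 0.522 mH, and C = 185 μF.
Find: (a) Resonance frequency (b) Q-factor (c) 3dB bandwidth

Step 1 — Resonance: ω₀ = 1/√(LC) = 1/√(0.000522·0.000185) = 3218 rad/s.
Step 2 — f₀ = ω₀/(2π) = 512.2 Hz.
Step 3 — Series Q: Q = ω₀L/R = 3218·0.000522/3320 = 0.000506.
Step 4 — Bandwidth: Δω = ω₀/Q = 6.36e+06 rad/s; BW = Δω/(2π) = 1.012e+06 Hz.

(a) f₀ = 512.2 Hz  (b) Q = 0.000506  (c) BW = 1.012e+06 Hz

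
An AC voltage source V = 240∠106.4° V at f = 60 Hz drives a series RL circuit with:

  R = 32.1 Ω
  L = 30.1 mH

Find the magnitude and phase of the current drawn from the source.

Step 1 — Angular frequency: ω = 2π·f = 2π·60 = 377 rad/s.
Step 2 — Component impedances:
  R: Z = R = 32.1 Ω
  L: Z = jωL = j·377·0.0301 = 0 + j11.35 Ω
Step 3 — Series combination: Z_total = R + L = 32.1 + j11.35 Ω = 34.05∠19.5° Ω.
Step 4 — Source phasor: V = 240∠106.4° V = -67.76 + j230.2 V.
Step 5 — Ohm's law: I = V / Z_total = (-67.76 + j230.2) / (32.1 + j11.35) = 0.3774 + j7.039 A.
Step 6 — Convert to polar: |I| = 7.049 A, ∠I = 86.9°.

I = 7.049∠86.9° A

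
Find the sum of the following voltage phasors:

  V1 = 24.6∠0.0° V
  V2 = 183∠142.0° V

Step 1 — Convert each phasor to rectangular form:
  V1 = 24.6·(cos(0.0°) + j·sin(0.0°)) = 24.6 V
  V2 = 183·(cos(142.0°) + j·sin(142.0°)) = -144.2 + j112.7 V
Step 2 — Sum components: V_total = -119.6 + j112.7 V.
Step 3 — Convert to polar: |V_total| = 164.3 V, ∠V_total = 136.7°.

V_total = 164.3∠136.7° V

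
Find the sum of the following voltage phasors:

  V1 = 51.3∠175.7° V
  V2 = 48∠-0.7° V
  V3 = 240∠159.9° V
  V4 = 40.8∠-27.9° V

Step 1 — Convert each phasor to rectangular form:
  V1 = 51.3·(cos(175.7°) + j·sin(175.7°)) = -51.16 + j3.846 V
  V2 = 48·(cos(-0.7°) + j·sin(-0.7°)) = 48 - j0.5864 V
  V3 = 240·(cos(159.9°) + j·sin(159.9°)) = -225.4 + j82.48 V
  V4 = 40.8·(cos(-27.9°) + j·sin(-27.9°)) = 36.06 - j19.09 V
Step 2 — Sum components: V_total = -192.5 + j66.65 V.
Step 3 — Convert to polar: |V_total| = 203.7 V, ∠V_total = 160.9°.

V_total = 203.7∠160.9° V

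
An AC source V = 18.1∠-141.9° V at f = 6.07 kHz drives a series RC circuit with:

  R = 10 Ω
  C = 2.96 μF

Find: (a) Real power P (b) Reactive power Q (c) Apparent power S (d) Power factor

Step 1 — Angular frequency: ω = 2π·f = 2π·6070 = 3.814e+04 rad/s.
Step 2 — Component impedances:
  R: Z = R = 10 Ω
  C: Z = 1/(jωC) = -j/(ω·C) = 0 - j8.858 Ω
Step 3 — Series combination: Z_total = R + C = 10 - j8.858 Ω = 13.36∠-41.5° Ω.
Step 4 — Source phasor: V = 18.1∠-141.9° V = -14.24 - j11.17 V.
Step 5 — Current: I = V / Z = -0.2438 - j1.333 A = 1.355∠-100.4° A.
Step 6 — Complex power: S = V·I* = 18.36 - j16.26 VA.
Step 7 — Real power: P = Re(S) = 18.36 W.
Step 8 — Reactive power: Q = Im(S) = -16.26 VAR.
Step 9 — Apparent power: |S| = 24.52 VA.
Step 10 — Power factor: PF = P/|S| = 0.7486 (leading).

(a) P = 18.36 W  (b) Q = -16.26 VAR  (c) S = 24.52 VA  (d) PF = 0.7486 (leading)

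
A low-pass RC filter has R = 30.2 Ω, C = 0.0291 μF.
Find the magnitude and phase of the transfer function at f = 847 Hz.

Step 1 — Angular frequency: ω = 2π·847 = 5322 rad/s.
Step 2 — Transfer function: H(jω) = 1/(1 + jωRC).
Step 3 — Denominator: 1 + jωRC = 1 + j·5322·30.2·2.91e-08 = 1 + j0.004677.
Step 4 — H = 1 - j0.004677.
Step 5 — Magnitude: |H| = 1 (-0.0 dB); phase: φ = -0.3°.

|H| = 1 (-0.0 dB), φ = -0.3°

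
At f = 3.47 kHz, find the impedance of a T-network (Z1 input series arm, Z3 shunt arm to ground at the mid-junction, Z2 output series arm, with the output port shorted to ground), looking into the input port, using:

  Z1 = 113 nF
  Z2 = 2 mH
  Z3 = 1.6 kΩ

Step 1 — Angular frequency: ω = 2π·f = 2π·3470 = 2.18e+04 rad/s.
Step 2 — Component impedances:
  Z1: Z = 1/(jωC) = -j/(ω·C) = 0 - j405.9 Ω
  Z2: Z = jωL = j·2.18e+04·0.002 = 0 + j43.61 Ω
  Z3: Z = R = 1600 Ω
Step 3 — With the output port shorted to ground, the output series arm Z2 runs from the junction to ground; the shunt arm Z3 also runs from the junction to ground. They appear in parallel: Z3 || Z2 = 1.188 + j43.57 Ω.
Step 4 — Series with input arm Z1: Z_in = Z1 + (Z3 || Z2) = 1.188 - j362.3 Ω = 362.3∠-89.8° Ω.

Z = 1.188 - j362.3 Ω = 362.3∠-89.8° Ω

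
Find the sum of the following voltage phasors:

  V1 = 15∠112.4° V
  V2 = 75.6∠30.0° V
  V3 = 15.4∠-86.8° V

Step 1 — Convert each phasor to rectangular form:
  V1 = 15·(cos(112.4°) + j·sin(112.4°)) = -5.716 + j13.87 V
  V2 = 75.6·(cos(30.0°) + j·sin(30.0°)) = 65.47 + j37.8 V
  V3 = 15.4·(cos(-86.8°) + j·sin(-86.8°)) = 0.8597 - j15.38 V
Step 2 — Sum components: V_total = 60.62 + j36.29 V.
Step 3 — Convert to polar: |V_total| = 70.65 V, ∠V_total = 30.9°.

V_total = 70.65∠30.9° V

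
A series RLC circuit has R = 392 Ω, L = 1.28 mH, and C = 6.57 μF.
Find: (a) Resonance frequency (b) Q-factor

Step 1 — Resonance condition Im(Z)=0 gives ω₀ = 1/√(LC).
Step 2 — ω₀ = 1/√(0.00128·6.57e-06) = 1.09e+04 rad/s.
Step 3 — f₀ = ω₀/(2π) = 1736 Hz.
Step 4 — Series Q: Q = ω₀L/R = 1.09e+04·0.00128/392 = 0.03561.

(a) f₀ = 1736 Hz  (b) Q = 0.03561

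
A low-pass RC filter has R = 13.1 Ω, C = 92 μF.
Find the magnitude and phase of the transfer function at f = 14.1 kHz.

Step 1 — Angular frequency: ω = 2π·1.41e+04 = 8.859e+04 rad/s.
Step 2 — Transfer function: H(jω) = 1/(1 + jωRC).
Step 3 — Denominator: 1 + jωRC = 1 + j·8.859e+04·13.1·9.2e-05 = 1 + j106.8.
Step 4 — H = 8.771e-05 - j0.009365.
Step 5 — Magnitude: |H| = 0.009365 (-40.6 dB); phase: φ = -89.5°.

|H| = 0.009365 (-40.6 dB), φ = -89.5°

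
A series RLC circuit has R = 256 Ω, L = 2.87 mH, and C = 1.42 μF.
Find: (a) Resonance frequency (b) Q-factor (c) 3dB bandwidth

Step 1 — Resonance condition Im(Z)=0 gives ω₀ = 1/√(LC).
Step 2 — ω₀ = 1/√(0.00287·1.42e-06) = 1.566e+04 rad/s.
Step 3 — f₀ = ω₀/(2π) = 2493 Hz.
Step 4 — Series Q: Q = ω₀L/R = 1.566e+04·0.00287/256 = 0.1756.
Step 5 — 3dB bandwidth: Δω = ω₀/Q = 8.92e+04 rad/s; BW = Δω/(2π) = 1.42e+04 Hz.

(a) f₀ = 2493 Hz  (b) Q = 0.1756  (c) BW = 1.42e+04 Hz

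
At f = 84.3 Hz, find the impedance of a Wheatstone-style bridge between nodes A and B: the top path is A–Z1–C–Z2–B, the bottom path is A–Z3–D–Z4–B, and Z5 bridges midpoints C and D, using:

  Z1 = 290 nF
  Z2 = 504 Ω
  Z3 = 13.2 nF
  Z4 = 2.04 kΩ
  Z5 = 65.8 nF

Step 1 — Angular frequency: ω = 2π·f = 2π·84.3 = 529.7 rad/s.
Step 2 — Component impedances:
  Z1: Z = 1/(jωC) = -j/(ω·C) = 0 - j6510 Ω
  Z2: Z = R = 504 Ω
  Z3: Z = 1/(jωC) = -j/(ω·C) = 0 - j1.43e+05 Ω
  Z4: Z = R = 2040 Ω
  Z5: Z = 1/(jωC) = -j/(ω·C) = 0 - j2.869e+04 Ω
Step 3 — Bridge requires nodal analysis (the Z5 bridge couples midpoints C and D, so the two paths cannot be reduced to a simple series/parallel combination). Setting node B to ground and injecting 1 A at node A, the 3-node admittance system at A, C, D solves to V_A = Z_AB = 464.3 - j6233 Ω = 6250∠-85.7° Ω.

Z = 464.3 - j6233 Ω = 6250∠-85.7° Ω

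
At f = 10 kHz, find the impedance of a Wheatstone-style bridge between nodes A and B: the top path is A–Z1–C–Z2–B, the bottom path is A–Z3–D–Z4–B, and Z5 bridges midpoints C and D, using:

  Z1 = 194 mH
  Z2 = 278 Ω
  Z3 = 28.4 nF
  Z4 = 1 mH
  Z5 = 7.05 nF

Step 1 — Angular frequency: ω = 2π·f = 2π·1e+04 = 6.283e+04 rad/s.
Step 2 — Component impedances:
  Z1: Z = jωL = j·6.283e+04·0.194 = 0 + j1.219e+04 Ω
  Z2: Z = R = 278 Ω
  Z3: Z = 1/(jωC) = -j/(ω·C) = 0 - j560.4 Ω
  Z4: Z = jωL = j·6.283e+04·0.001 = 0 + j62.83 Ω
  Z5: Z = 1/(jωC) = -j/(ω·C) = 0 - j2258 Ω
Step 3 — Bridge requires nodal analysis (the Z5 bridge couples midpoints C and D, so the two paths cannot be reduced to a simple series/parallel combination). Setting node B to ground and injecting 1 A at node A, the 3-node admittance system at A, C, D solves to V_A = Z_AB = 1.436 - j516.9 Ω = 516.9∠-89.8° Ω.

Z = 1.436 - j516.9 Ω = 516.9∠-89.8° Ω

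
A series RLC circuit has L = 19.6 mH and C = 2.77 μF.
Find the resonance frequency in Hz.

Step 1 — Resonance condition Im(Z)=0 gives ω₀ = 1/√(LC).
Step 2 — ω₀ = 1/√(0.0196·2.77e-06) = 4292 rad/s.
Step 3 — f₀ = ω₀/(2π) = 683 Hz.

f₀ = 683 Hz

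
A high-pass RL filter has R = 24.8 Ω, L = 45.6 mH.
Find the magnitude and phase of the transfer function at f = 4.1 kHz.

Step 1 — Angular frequency: ω = 2π·4100 = 2.576e+04 rad/s.
Step 2 — Transfer function: H(jω) = jωL/(R + jωL).
Step 3 — Numerator jωL = j·1175; denominator R + jωL = 24.8 + j1175.
Step 4 — H = 0.9996 + j0.0211.
Step 5 — Magnitude: |H| = 0.9998 (-0.0 dB); phase: φ = 1.2°.

|H| = 0.9998 (-0.0 dB), φ = 1.2°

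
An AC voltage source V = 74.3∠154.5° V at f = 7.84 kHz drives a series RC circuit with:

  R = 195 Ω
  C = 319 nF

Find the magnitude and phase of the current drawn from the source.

Step 1 — Angular frequency: ω = 2π·f = 2π·7840 = 4.926e+04 rad/s.
Step 2 — Component impedances:
  R: Z = R = 195 Ω
  C: Z = 1/(jωC) = -j/(ω·C) = 0 - j63.64 Ω
Step 3 — Series combination: Z_total = R + C = 195 - j63.64 Ω = 205.1∠-18.1° Ω.
Step 4 — Source phasor: V = 74.3∠154.5° V = -67.06 + j31.99 V.
Step 5 — Ohm's law: I = V / Z_total = (-67.06 + j31.99) / (195 - j63.64) = -0.3592 + j0.04682 A.
Step 6 — Convert to polar: |I| = 0.3622 A, ∠I = 172.6°.

I = 0.3622∠172.6° A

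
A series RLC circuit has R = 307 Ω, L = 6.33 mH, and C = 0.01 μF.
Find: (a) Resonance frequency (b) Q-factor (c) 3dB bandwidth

Step 1 — Resonance: ω₀ = 1/√(LC) = 1/√(0.00633·1e-08) = 1.257e+05 rad/s.
Step 2 — f₀ = ω₀/(2π) = 2e+04 Hz.
Step 3 — Series Q: Q = ω₀L/R = 1.257e+05·0.00633/307 = 2.592.
Step 4 — Bandwidth: Δω = ω₀/Q = 4.85e+04 rad/s; BW = Δω/(2π) = 7719 Hz.

(a) f₀ = 2e+04 Hz  (b) Q = 2.592  (c) BW = 7719 Hz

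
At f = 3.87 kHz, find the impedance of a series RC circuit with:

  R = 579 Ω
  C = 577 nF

Step 1 — Angular frequency: ω = 2π·f = 2π·3870 = 2.432e+04 rad/s.
Step 2 — Component impedances:
  R: Z = R = 579 Ω
  C: Z = 1/(jωC) = -j/(ω·C) = 0 - j71.27 Ω
Step 3 — Series combination: Z_total = R + C = 579 - j71.27 Ω = 583.4∠-7.0° Ω.

Z = 579 - j71.27 Ω = 583.4∠-7.0° Ω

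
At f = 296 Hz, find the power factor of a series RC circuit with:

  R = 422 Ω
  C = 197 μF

Step 1 — Angular frequency: ω = 2π·f = 2π·296 = 1860 rad/s.
Step 2 — Component impedances:
  R: Z = R = 422 Ω
  C: Z = 1/(jωC) = -j/(ω·C) = 0 - j2.729 Ω
Step 3 — Series combination: Z_total = R + C = 422 - j2.729 Ω = 422∠-0.4° Ω.
Step 4 — Power factor: PF = cos(φ) = Re(Z)/|Z| = 422/422 = 1.
Step 5 — Type: Im(Z) = -2.729 ⇒ leading (phase φ = -0.4°).

PF = 1 (leading, φ = -0.4°)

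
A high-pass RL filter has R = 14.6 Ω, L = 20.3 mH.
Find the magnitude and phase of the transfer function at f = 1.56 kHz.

Step 1 — Angular frequency: ω = 2π·1560 = 9802 rad/s.
Step 2 — Transfer function: H(jω) = jωL/(R + jωL).
Step 3 — Numerator jωL = j·199; denominator R + jωL = 14.6 + j199.
Step 4 — H = 0.9946 + j0.07298.
Step 5 — Magnitude: |H| = 0.9973 (-0.0 dB); phase: φ = 4.2°.

|H| = 0.9973 (-0.0 dB), φ = 4.2°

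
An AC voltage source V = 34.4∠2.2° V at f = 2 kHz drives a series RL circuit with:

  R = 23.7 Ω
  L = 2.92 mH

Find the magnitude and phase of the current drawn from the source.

Step 1 — Angular frequency: ω = 2π·f = 2π·2000 = 1.257e+04 rad/s.
Step 2 — Component impedances:
  R: Z = R = 23.7 Ω
  L: Z = jωL = j·1.257e+04·0.00292 = 0 + j36.69 Ω
Step 3 — Series combination: Z_total = R + L = 23.7 + j36.69 Ω = 43.68∠57.1° Ω.
Step 4 — Source phasor: V = 34.4∠2.2° V = 34.37 + j1.321 V.
Step 5 — Ohm's law: I = V / Z_total = (34.37 + j1.321) / (23.7 + j36.69) = 0.4523 - j0.6446 A.
Step 6 — Convert to polar: |I| = 0.7875 A, ∠I = -54.9°.

I = 0.7875∠-54.9° A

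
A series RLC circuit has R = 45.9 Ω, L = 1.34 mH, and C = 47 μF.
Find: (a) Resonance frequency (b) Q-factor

Step 1 — Resonance condition Im(Z)=0 gives ω₀ = 1/√(LC).
Step 2 — ω₀ = 1/√(0.00134·4.7e-05) = 3985 rad/s.
Step 3 — f₀ = ω₀/(2π) = 634.2 Hz.
Step 4 — Series Q: Q = ω₀L/R = 3985·0.00134/45.9 = 0.1163.

(a) f₀ = 634.2 Hz  (b) Q = 0.1163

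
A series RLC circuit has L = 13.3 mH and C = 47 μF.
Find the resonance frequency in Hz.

Step 1 — Resonance condition Im(Z)=0 gives ω₀ = 1/√(LC).
Step 2 — ω₀ = 1/√(0.0133·4.7e-05) = 1265 rad/s.
Step 3 — f₀ = ω₀/(2π) = 201.3 Hz.

f₀ = 201.3 Hz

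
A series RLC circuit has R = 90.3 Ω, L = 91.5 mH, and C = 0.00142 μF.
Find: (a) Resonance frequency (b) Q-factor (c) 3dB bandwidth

Step 1 — Resonance: ω₀ = 1/√(LC) = 1/√(0.0915·1.42e-09) = 8.773e+04 rad/s.
Step 2 — f₀ = ω₀/(2π) = 1.396e+04 Hz.
Step 3 — Series Q: Q = ω₀L/R = 8.773e+04·0.0915/90.3 = 88.9.
Step 4 — Bandwidth: Δω = ω₀/Q = 986.9 rad/s; BW = Δω/(2π) = 157.1 Hz.

(a) f₀ = 1.396e+04 Hz  (b) Q = 88.9  (c) BW = 157.1 Hz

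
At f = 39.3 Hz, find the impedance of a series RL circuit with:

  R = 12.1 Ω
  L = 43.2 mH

Step 1 — Angular frequency: ω = 2π·f = 2π·39.3 = 246.9 rad/s.
Step 2 — Component impedances:
  R: Z = R = 12.1 Ω
  L: Z = jωL = j·246.9·0.0432 = 0 + j10.67 Ω
Step 3 — Series combination: Z_total = R + L = 12.1 + j10.67 Ω = 16.13∠41.4° Ω.

Z = 12.1 + j10.67 Ω = 16.13∠41.4° Ω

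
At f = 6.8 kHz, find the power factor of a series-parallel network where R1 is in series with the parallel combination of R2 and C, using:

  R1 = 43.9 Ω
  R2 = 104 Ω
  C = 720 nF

Step 1 — Angular frequency: ω = 2π·f = 2π·6800 = 4.273e+04 rad/s.
Step 2 — Component impedances:
  R1: Z = R = 43.9 Ω
  R2: Z = R = 104 Ω
  C: Z = 1/(jωC) = -j/(ω·C) = 0 - j32.51 Ω
Step 3 — Parallel branch: R2 || C = 1/(1/R2 + 1/C) = 9.256 - j29.61 Ω.
Step 4 — Series with R1: Z_total = R1 + (R2 || C) = 53.16 - j29.61 Ω = 60.85∠-29.1° Ω.
Step 5 — Power factor: PF = cos(φ) = Re(Z)/|Z| = 53.16/60.85 = 0.8736.
Step 6 — Type: Im(Z) = -29.61 ⇒ leading (phase φ = -29.1°).

PF = 0.8736 (leading, φ = -29.1°)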